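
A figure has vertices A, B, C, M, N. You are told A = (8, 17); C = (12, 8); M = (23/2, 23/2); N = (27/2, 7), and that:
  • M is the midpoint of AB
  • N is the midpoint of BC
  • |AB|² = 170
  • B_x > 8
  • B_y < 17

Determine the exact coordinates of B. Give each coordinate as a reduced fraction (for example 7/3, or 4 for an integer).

B = (15, 6)

1. B_x = 15  [B = 2·M−A = 2·(23/2, 23/2)−(8, 17)]
2. B_y = 6  [B = 2·M−A = 2·(23/2, 23/2)−(8, 17)]
   so B = (15, 6)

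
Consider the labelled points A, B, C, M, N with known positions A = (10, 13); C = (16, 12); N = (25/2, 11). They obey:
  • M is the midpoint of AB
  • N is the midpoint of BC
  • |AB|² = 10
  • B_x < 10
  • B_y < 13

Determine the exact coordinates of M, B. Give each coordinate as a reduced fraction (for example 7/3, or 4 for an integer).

1. B_x = 9  [B = 2·N−C = 2·(25/2, 11)−(16, 12)]
2. B_y = 10  [B = 2·N−C = 2·(25/2, 11)−(16, 12)]
   so B = (9, 10)
3. M_x = 19/2  [2·M = A+B = (10, 13)+(9, 10)]
4. M_y = 23/2  [2·M = A+B = (10, 13)+(9, 10)]
   so M = (19/2, 23/2)

M = (19/2, 23/2)
B = (9, 10)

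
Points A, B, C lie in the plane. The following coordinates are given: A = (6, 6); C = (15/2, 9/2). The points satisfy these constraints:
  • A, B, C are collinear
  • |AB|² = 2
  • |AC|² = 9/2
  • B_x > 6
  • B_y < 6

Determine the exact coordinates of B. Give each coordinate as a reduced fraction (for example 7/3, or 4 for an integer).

B = (7, 5)

1. B_x = 7  [[A, B, C are collinear ⇒ -3/2x-3/2y+18=0] ∩ [|B−(6, 6)|²=2]]
2. B_y = 5  [[A, B, C are collinear ⇒ -3/2x-3/2y+18=0] ∩ [|B−(6, 6)|²=2]]
   so B = (7, 5)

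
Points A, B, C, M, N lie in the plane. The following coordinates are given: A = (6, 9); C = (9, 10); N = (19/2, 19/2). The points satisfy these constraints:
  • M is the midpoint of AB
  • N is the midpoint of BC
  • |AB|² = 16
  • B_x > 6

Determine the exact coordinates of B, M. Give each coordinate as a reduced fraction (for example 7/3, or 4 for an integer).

1. B_x = 10  [B = 2·N−C = 2·(19/2, 19/2)−(9, 10)]
2. B_y = 9  [B = 2·N−C = 2·(19/2, 19/2)−(9, 10)]
   so B = (10, 9)
3. M_x = 8  [2·M = A+B = (6, 9)+(10, 9)]
4. M_y = 9  [2·M = A+B = (6, 9)+(10, 9)]
   so M = (8, 9)

B = (10, 9)
M = (8, 9)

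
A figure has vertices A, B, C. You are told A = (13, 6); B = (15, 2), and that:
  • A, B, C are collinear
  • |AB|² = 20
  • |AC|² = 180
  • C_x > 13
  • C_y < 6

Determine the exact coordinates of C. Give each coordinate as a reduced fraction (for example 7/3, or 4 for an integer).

C = (19, -6)

1. C_x = 19  [[A, B, C are collinear ⇒ 4x+2y-64=0] ∩ [|C−(13, 6)|²=180]]
2. C_y = -6  [[A, B, C are collinear ⇒ 4x+2y-64=0] ∩ [|C−(13, 6)|²=180]]
   so C = (19, -6)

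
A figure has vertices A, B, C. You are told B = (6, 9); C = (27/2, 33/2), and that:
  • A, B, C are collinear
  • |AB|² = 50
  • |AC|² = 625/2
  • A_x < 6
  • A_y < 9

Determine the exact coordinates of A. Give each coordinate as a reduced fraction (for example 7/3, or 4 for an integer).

A = (1, 4)

1. A_x = 1  [[A, B, C are collinear ⇒ -15/2x+15/2y-45/2=0] ∩ [|A−(6, 9)|²=50]]
2. A_y = 4  [[A, B, C are collinear ⇒ -15/2x+15/2y-45/2=0] ∩ [|A−(6, 9)|²=50]]
   so A = (1, 4)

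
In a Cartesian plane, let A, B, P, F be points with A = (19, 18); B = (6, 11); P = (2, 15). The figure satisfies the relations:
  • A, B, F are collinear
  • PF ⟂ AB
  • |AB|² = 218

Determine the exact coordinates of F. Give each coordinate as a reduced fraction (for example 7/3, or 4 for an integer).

1. F_x = 498/109  [[A, B, F are collinear ⇒ 7x-13y+101=0] ∩ [PF ⟂ AB ⇒ -13x-7y+131=0]]
2. F_y = 1115/109  [[A, B, F are collinear ⇒ 7x-13y+101=0] ∩ [PF ⟂ AB ⇒ -13x-7y+131=0]]
   so F = (498/109, 1115/109)

F = (498/109, 1115/109)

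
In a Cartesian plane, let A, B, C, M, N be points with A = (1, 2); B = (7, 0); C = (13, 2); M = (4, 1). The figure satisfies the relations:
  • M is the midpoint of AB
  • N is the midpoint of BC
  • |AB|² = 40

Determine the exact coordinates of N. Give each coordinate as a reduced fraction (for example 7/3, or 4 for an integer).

N = (10, 1)

1. N_x = 10  [2·N = B+C = (7, 0)+(13, 2)]
2. N_y = 1  [2·N = B+C = (7, 0)+(13, 2)]
   so N = (10, 1)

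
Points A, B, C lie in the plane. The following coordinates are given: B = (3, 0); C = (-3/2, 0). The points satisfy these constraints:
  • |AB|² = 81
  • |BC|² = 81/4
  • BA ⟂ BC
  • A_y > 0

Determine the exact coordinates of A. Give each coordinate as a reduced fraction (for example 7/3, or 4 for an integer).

A = (3, 9)

1. A_x = 3  [[BA ⟂ BC ⇒ -9/2x+27/2=0] ∩ [|A−(3, 0)|²=81]]
2. A_y = 9  [[BA ⟂ BC ⇒ -9/2x+27/2=0] ∩ [|A−(3, 0)|²=81]]
   so A = (3, 9)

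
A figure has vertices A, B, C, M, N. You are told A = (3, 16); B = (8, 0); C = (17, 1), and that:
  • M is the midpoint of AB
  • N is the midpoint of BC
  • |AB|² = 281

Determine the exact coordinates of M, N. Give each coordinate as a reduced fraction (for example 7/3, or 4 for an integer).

M = (11/2, 8)
N = (25/2, 1/2)

1. M_x = 11/2  [2·M = A+B = (3, 16)+(8, 0)]
2. M_y = 8  [2·M = A+B = (3, 16)+(8, 0)]
   so M = (11/2, 8)
3. N_x = 25/2  [2·N = B+C = (8, 0)+(17, 1)]
4. N_y = 1/2  [2·N = B+C = (8, 0)+(17, 1)]
   so N = (25/2, 1/2)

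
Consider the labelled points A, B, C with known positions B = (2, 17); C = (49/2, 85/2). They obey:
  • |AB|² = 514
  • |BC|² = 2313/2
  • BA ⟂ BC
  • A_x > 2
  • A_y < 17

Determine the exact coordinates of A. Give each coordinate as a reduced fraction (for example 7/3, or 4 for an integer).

1. A_x = 19  [[BA ⟂ BC ⇒ 45/2x+51/2y-957/2=0] ∩ [|A−(2, 17)|²=514]]
2. A_y = 2  [[BA ⟂ BC ⇒ 45/2x+51/2y-957/2=0] ∩ [|A−(2, 17)|²=514]]
   so A = (19, 2)

A = (19, 2)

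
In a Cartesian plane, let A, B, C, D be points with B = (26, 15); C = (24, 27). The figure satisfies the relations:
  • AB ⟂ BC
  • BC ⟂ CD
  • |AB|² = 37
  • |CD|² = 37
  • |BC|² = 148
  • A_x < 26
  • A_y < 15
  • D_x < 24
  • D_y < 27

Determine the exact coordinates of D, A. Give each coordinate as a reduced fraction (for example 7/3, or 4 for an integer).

1. D_x = 18  [[BC ⟂ CD ⇒ -2x+12y-276=0] ∩ [|D−(24, 27)|²=37]]
2. D_y = 26  [[BC ⟂ CD ⇒ -2x+12y-276=0] ∩ [|D−(24, 27)|²=37]]
   so D = (18, 26)
3. A_x = 20  [[AB ⟂ BC ⇒ 2x-12y+128=0] ∩ [|A−(26, 15)|²=37]]
4. A_y = 14  [[AB ⟂ BC ⇒ 2x-12y+128=0] ∩ [|A−(26, 15)|²=37]]
   so A = (20, 14)

D = (18, 26)
A = (20, 14)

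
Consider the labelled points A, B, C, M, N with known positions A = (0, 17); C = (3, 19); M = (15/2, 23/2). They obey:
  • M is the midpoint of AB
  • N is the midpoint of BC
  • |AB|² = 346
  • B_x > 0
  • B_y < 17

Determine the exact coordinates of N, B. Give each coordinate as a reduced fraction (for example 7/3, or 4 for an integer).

N = (9, 25/2)
B = (15, 6)

1. B_x = 15  [B = 2·M−A = 2·(15/2, 23/2)−(0, 17)]
2. B_y = 6  [B = 2·M−A = 2·(15/2, 23/2)−(0, 17)]
   so B = (15, 6)
3. N_x = 9  [2·N = B+C = (15, 6)+(3, 19)]
4. N_y = 25/2  [2·N = B+C = (15, 6)+(3, 19)]
   so N = (9, 25/2)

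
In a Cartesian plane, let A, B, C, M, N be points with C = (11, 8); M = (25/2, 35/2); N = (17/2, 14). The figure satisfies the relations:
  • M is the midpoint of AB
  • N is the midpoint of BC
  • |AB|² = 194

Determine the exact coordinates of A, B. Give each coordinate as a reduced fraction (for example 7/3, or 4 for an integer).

A = (19, 15)
B = (6, 20)

1. B_x = 6  [B = 2·N−C = 2·(17/2, 14)−(11, 8)]
2. B_y = 20  [B = 2·N−C = 2·(17/2, 14)−(11, 8)]
   so B = (6, 20)
3. A_x = 19  [A = 2·M−B = 2·(25/2, 35/2)−(6, 20)]
4. A_y = 15  [A = 2·M−B = 2·(25/2, 35/2)−(6, 20)]
   so A = (19, 15)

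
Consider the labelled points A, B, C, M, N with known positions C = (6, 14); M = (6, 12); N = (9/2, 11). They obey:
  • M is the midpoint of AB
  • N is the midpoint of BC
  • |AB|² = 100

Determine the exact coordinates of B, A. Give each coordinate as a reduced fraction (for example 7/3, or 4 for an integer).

1. B_x = 3  [B = 2·N−C = 2·(9/2, 11)−(6, 14)]
2. B_y = 8  [B = 2·N−C = 2·(9/2, 11)−(6, 14)]
   so B = (3, 8)
3. A_x = 9  [A = 2·M−B = 2·(6, 12)−(3, 8)]
4. A_y = 16  [A = 2·M−B = 2·(6, 12)−(3, 8)]
   so A = (9, 16)

B = (3, 8)
A = (9, 16)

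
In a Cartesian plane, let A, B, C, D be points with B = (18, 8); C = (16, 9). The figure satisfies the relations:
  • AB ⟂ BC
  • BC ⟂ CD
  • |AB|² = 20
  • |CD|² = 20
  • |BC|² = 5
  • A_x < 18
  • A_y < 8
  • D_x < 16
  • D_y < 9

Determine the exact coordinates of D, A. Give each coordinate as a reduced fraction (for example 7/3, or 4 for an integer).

1. D_x = 14  [[BC ⟂ CD ⇒ -2x+1y+23=0] ∩ [|D−(16, 9)|²=20]]
2. D_y = 5  [[BC ⟂ CD ⇒ -2x+1y+23=0] ∩ [|D−(16, 9)|²=20]]
   so D = (14, 5)
3. A_x = 16  [[AB ⟂ BC ⇒ 2x-1y-28=0] ∩ [|A−(18, 8)|²=20]]
4. A_y = 4  [[AB ⟂ BC ⇒ 2x-1y-28=0] ∩ [|A−(18, 8)|²=20]]
   so A = (16, 4)

D = (14, 5)
A = (16, 4)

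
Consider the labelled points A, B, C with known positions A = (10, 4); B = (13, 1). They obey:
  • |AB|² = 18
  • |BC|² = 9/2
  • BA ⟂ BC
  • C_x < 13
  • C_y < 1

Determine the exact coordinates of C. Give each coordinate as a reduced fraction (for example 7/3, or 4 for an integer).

C = (23/2, -1/2)

1. C_x = 23/2  [[BA ⟂ BC ⇒ -3x+3y+36=0] ∩ [|C−(13, 1)|²=9/2]]
2. C_y = -1/2  [[BA ⟂ BC ⇒ -3x+3y+36=0] ∩ [|C−(13, 1)|²=9/2]]
   so C = (23/2, -1/2)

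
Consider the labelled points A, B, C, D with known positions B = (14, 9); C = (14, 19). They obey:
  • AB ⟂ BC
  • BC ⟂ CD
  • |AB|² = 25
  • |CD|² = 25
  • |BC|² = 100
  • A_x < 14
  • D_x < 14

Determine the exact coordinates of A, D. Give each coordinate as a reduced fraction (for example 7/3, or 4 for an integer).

1. A_x = 9  [[AB ⟂ BC ⇒ -10y+90=0] ∩ [|A−(14, 9)|²=25]]
2. A_y = 9  [[AB ⟂ BC ⇒ -10y+90=0] ∩ [|A−(14, 9)|²=25]]
   so A = (9, 9)
3. D_x = 9  [[BC ⟂ CD ⇒ 10y-190=0] ∩ [|D−(14, 19)|²=25]]
4. D_y = 19  [[BC ⟂ CD ⇒ 10y-190=0] ∩ [|D−(14, 19)|²=25]]
   so D = (9, 19)

A = (9, 9)
D = (9, 19)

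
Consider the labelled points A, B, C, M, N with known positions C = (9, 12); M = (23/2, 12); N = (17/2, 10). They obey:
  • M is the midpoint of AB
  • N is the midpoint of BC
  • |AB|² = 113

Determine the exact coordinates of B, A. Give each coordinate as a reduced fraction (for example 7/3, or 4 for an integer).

B = (8, 8)
A = (15, 16)

1. B_x = 8  [B = 2·N−C = 2·(17/2, 10)−(9, 12)]
2. B_y = 8  [B = 2·N−C = 2·(17/2, 10)−(9, 12)]
   so B = (8, 8)
3. A_x = 15  [A = 2·M−B = 2·(23/2, 12)−(8, 8)]
4. A_y = 16  [A = 2·M−B = 2·(23/2, 12)−(8, 8)]
   so A = (15, 16)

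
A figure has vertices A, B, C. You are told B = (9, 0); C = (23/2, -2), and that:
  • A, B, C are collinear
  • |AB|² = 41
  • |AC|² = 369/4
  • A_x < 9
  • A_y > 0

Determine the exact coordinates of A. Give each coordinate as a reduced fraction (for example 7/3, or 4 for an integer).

A = (4, 4)

1. A_x = 4  [[A, B, C are collinear ⇒ 2x+5/2y-18=0] ∩ [|A−(9, 0)|²=41]]
2. A_y = 4  [[A, B, C are collinear ⇒ 2x+5/2y-18=0] ∩ [|A−(9, 0)|²=41]]
   so A = (4, 4)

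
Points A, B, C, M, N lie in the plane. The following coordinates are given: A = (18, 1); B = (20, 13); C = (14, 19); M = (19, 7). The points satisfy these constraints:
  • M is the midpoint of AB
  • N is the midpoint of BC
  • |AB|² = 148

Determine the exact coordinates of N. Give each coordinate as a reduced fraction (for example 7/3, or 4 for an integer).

N = (17, 16)

1. N_x = 17  [2·N = B+C = (20, 13)+(14, 19)]
2. N_y = 16  [2·N = B+C = (20, 13)+(14, 19)]
   so N = (17, 16)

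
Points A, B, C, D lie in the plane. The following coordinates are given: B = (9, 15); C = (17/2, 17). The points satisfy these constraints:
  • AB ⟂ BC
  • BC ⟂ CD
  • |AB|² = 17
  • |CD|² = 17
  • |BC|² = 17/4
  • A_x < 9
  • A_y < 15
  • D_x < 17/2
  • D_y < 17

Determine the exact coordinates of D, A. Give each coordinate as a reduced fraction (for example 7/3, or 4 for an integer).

D = (9/2, 16)
A = (5, 14)

1. D_x = 9/2  [[BC ⟂ CD ⇒ -1/2x+2y-119/4=0] ∩ [|D−(17/2, 17)|²=17]]
2. D_y = 16  [[BC ⟂ CD ⇒ -1/2x+2y-119/4=0] ∩ [|D−(17/2, 17)|²=17]]
   so D = (9/2, 16)
3. A_x = 5  [[AB ⟂ BC ⇒ 1/2x-2y+51/2=0] ∩ [|A−(9, 15)|²=17]]
4. A_y = 14  [[AB ⟂ BC ⇒ 1/2x-2y+51/2=0] ∩ [|A−(9, 15)|²=17]]
   so A = (5, 14)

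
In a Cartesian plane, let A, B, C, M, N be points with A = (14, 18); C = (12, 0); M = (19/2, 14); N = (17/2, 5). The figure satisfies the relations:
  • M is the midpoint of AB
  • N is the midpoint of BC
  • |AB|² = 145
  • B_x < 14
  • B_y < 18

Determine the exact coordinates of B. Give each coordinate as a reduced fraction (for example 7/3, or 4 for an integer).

B = (5, 10)

1. B_x = 5  [B = 2·M−A = 2·(19/2, 14)−(14, 18)]
2. B_y = 10  [B = 2·M−A = 2·(19/2, 14)−(14, 18)]
   so B = (5, 10)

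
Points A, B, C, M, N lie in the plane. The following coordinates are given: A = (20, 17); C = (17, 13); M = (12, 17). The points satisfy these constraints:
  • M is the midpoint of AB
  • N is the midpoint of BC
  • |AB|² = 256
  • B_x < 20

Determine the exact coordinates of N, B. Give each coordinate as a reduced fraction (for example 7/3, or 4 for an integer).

N = (21/2, 15)
B = (4, 17)

1. B_x = 4  [B = 2·M−A = 2·(12, 17)−(20, 17)]
2. B_y = 17  [B = 2·M−A = 2·(12, 17)−(20, 17)]
   so B = (4, 17)
3. N_x = 21/2  [2·N = B+C = (4, 17)+(17, 13)]
4. N_y = 15  [2·N = B+C = (4, 17)+(17, 13)]
   so N = (21/2, 15)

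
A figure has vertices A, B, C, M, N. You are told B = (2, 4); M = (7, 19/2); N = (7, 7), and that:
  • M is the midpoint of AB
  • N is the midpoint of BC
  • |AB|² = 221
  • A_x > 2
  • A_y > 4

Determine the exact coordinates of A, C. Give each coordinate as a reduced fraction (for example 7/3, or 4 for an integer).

1. A_x = 12  [A = 2·M−B = 2·(7, 19/2)−(2, 4)]
2. A_y = 15  [A = 2·M−B = 2·(7, 19/2)−(2, 4)]
   so A = (12, 15)
3. C_x = 12  [C = 2·N−B = 2·(7, 7)−(2, 4)]
4. C_y = 10  [C = 2·N−B = 2·(7, 7)−(2, 4)]
   so C = (12, 10)

A = (12, 15)
C = (12, 10)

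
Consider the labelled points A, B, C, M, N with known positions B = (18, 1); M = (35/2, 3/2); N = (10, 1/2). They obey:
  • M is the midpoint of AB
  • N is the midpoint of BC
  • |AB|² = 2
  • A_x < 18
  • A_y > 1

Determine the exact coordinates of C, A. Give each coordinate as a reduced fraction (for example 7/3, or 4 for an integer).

C = (2, 0)
A = (17, 2)

1. A_x = 17  [A = 2·M−B = 2·(35/2, 3/2)−(18, 1)]
2. A_y = 2  [A = 2·M−B = 2·(35/2, 3/2)−(18, 1)]
   so A = (17, 2)
3. C_x = 2  [C = 2·N−B = 2·(10, 1/2)−(18, 1)]
4. C_y = 0  [C = 2·N−B = 2·(10, 1/2)−(18, 1)]
   so C = (2, 0)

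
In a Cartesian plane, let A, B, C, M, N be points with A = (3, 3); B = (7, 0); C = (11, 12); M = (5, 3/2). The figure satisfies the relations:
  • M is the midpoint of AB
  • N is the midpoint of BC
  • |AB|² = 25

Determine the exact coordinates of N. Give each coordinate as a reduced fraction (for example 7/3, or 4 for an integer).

N = (9, 6)

1. N_x = 9  [2·N = B+C = (7, 0)+(11, 12)]
2. N_y = 6  [2·N = B+C = (7, 0)+(11, 12)]
   so N = (9, 6)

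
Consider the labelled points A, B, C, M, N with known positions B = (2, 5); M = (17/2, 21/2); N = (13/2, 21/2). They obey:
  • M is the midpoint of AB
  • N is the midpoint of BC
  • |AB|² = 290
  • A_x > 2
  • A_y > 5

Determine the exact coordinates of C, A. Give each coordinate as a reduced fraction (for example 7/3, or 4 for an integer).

C = (11, 16)
A = (15, 16)

1. A_x = 15  [A = 2·M−B = 2·(17/2, 21/2)−(2, 5)]
2. A_y = 16  [A = 2·M−B = 2·(17/2, 21/2)−(2, 5)]
   so A = (15, 16)
3. C_x = 11  [C = 2·N−B = 2·(13/2, 21/2)−(2, 5)]
4. C_y = 16  [C = 2·N−B = 2·(13/2, 21/2)−(2, 5)]
   so C = (11, 16)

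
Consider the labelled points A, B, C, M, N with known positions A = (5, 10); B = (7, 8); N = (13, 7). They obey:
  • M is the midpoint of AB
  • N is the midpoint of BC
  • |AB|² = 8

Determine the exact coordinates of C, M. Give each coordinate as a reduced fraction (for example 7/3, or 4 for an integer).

1. M_x = 6  [2·M = A+B = (5, 10)+(7, 8)]
2. M_y = 9  [2·M = A+B = (5, 10)+(7, 8)]
   so M = (6, 9)
3. C_x = 19  [C = 2·N−B = 2·(13, 7)−(7, 8)]
4. C_y = 6  [C = 2·N−B = 2·(13, 7)−(7, 8)]
   so C = (19, 6)

C = (19, 6)
M = (6, 9)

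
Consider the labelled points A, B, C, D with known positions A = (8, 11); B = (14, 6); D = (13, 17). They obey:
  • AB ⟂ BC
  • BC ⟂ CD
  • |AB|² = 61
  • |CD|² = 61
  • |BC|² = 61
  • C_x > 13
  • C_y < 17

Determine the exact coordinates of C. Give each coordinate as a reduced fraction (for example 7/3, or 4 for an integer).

1. C_x = 19  [[AB ⟂ BC ⇒ 6x-5y-54=0] ∩ [|C−(13, 17)|²=61]]
2. C_y = 12  [[AB ⟂ BC ⇒ 6x-5y-54=0] ∩ [|C−(13, 17)|²=61]]
   so C = (19, 12)

C = (19, 12)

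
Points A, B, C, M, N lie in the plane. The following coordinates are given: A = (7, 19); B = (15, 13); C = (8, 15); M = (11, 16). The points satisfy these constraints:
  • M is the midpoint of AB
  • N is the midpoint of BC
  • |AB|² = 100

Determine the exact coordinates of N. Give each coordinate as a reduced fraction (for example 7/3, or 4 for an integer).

1. N_x = 23/2  [2·N = B+C = (15, 13)+(8, 15)]
2. N_y = 14  [2·N = B+C = (15, 13)+(8, 15)]
   so N = (23/2, 14)

N = (23/2, 14)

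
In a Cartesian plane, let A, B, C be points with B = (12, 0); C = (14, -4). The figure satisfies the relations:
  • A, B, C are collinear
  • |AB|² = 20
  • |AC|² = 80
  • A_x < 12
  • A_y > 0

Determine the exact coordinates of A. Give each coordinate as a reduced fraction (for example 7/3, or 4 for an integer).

1. A_x = 10  [[A, B, C are collinear ⇒ 4x+2y-48=0] ∩ [|A−(12, 0)|²=20]]
2. A_y = 4  [[A, B, C are collinear ⇒ 4x+2y-48=0] ∩ [|A−(12, 0)|²=20]]
   so A = (10, 4)

A = (10, 4)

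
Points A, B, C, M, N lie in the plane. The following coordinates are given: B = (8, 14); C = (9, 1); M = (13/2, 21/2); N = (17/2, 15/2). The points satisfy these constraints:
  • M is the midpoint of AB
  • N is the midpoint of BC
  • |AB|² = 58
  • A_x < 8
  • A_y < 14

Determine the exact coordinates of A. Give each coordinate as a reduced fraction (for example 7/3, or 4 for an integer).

1. A_x = 5  [A = 2·M−B = 2·(13/2, 21/2)−(8, 14)]
2. A_y = 7  [A = 2·M−B = 2·(13/2, 21/2)−(8, 14)]
   so A = (5, 7)

A = (5, 7)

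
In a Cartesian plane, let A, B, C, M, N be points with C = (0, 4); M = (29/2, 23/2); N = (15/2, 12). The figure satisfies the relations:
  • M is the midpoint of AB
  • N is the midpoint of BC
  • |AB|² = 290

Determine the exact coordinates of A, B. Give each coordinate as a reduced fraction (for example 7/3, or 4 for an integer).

A = (14, 3)
B = (15, 20)

1. B_x = 15  [B = 2·N−C = 2·(15/2, 12)−(0, 4)]
2. B_y = 20  [B = 2·N−C = 2·(15/2, 12)−(0, 4)]
   so B = (15, 20)
3. A_x = 14  [A = 2·M−B = 2·(29/2, 23/2)−(15, 20)]
4. A_y = 3  [A = 2·M−B = 2·(29/2, 23/2)−(15, 20)]
   so A = (14, 3)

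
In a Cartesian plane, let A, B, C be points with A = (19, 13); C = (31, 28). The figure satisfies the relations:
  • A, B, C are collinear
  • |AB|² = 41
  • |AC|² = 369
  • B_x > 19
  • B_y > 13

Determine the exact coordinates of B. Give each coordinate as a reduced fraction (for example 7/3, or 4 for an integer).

B = (23, 18)

1. B_x = 23  [[A, B, C are collinear ⇒ 15x-12y-129=0] ∩ [|B−(19, 13)|²=41]]
2. B_y = 18  [[A, B, C are collinear ⇒ 15x-12y-129=0] ∩ [|B−(19, 13)|²=41]]
   so B = (23, 18)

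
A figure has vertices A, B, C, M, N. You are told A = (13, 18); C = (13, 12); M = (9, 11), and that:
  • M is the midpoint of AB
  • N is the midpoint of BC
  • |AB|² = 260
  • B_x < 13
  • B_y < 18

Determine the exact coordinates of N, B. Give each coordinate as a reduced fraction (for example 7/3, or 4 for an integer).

1. B_x = 5  [B = 2·M−A = 2·(9, 11)−(13, 18)]
2. B_y = 4  [B = 2·M−A = 2·(9, 11)−(13, 18)]
   so B = (5, 4)
3. N_x = 9  [2·N = B+C = (5, 4)+(13, 12)]
4. N_y = 8  [2·N = B+C = (5, 4)+(13, 12)]
   so N = (9, 8)

N = (9, 8)
B = (5, 4)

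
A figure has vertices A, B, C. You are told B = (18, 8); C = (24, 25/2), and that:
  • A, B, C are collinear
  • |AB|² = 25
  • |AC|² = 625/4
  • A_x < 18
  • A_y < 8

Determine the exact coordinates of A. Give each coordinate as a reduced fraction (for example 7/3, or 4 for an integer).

A = (14, 5)

1. A_x = 14  [[A, B, C are collinear ⇒ -9/2x+6y+33=0] ∩ [|A−(18, 8)|²=25]]
2. A_y = 5  [[A, B, C are collinear ⇒ -9/2x+6y+33=0] ∩ [|A−(18, 8)|²=25]]
   so A = (14, 5)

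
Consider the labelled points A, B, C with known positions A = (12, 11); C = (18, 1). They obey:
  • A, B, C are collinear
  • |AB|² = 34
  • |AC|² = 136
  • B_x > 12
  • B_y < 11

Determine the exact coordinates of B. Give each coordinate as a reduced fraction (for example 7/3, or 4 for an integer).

1. B_x = 15  [[A, B, C are collinear ⇒ -10x-6y+186=0] ∩ [|B−(12, 11)|²=34]]
2. B_y = 6  [[A, B, C are collinear ⇒ -10x-6y+186=0] ∩ [|B−(12, 11)|²=34]]
   so B = (15, 6)

B = (15, 6)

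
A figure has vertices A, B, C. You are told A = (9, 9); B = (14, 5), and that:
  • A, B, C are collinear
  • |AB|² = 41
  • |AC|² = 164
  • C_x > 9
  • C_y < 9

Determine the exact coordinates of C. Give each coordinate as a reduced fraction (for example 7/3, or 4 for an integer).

C = (19, 1)

1. C_x = 19  [[A, B, C are collinear ⇒ 4x+5y-81=0] ∩ [|C−(9, 9)|²=164]]
2. C_y = 1  [[A, B, C are collinear ⇒ 4x+5y-81=0] ∩ [|C−(9, 9)|²=164]]
   so C = (19, 1)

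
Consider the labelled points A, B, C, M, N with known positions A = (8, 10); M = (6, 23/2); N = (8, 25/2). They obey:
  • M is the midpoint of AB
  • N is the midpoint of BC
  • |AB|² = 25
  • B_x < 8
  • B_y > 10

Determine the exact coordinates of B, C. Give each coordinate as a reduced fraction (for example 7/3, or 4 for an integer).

B = (4, 13)
C = (12, 12)

1. B_x = 4  [B = 2·M−A = 2·(6, 23/2)−(8, 10)]
2. B_y = 13  [B = 2·M−A = 2·(6, 23/2)−(8, 10)]
   so B = (4, 13)
3. C_x = 12  [C = 2·N−B = 2·(8, 25/2)−(4, 13)]
4. C_y = 12  [C = 2·N−B = 2·(8, 25/2)−(4, 13)]
   so C = (12, 12)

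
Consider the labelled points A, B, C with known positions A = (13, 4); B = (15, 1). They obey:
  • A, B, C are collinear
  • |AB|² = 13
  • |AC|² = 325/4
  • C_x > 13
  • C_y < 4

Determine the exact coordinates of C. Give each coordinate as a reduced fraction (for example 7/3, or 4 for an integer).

C = (18, -7/2)

1. C_x = 18  [[A, B, C are collinear ⇒ 3x+2y-47=0] ∩ [|C−(13, 4)|²=325/4]]
2. C_y = -7/2  [[A, B, C are collinear ⇒ 3x+2y-47=0] ∩ [|C−(13, 4)|²=325/4]]
   so C = (18, -7/2)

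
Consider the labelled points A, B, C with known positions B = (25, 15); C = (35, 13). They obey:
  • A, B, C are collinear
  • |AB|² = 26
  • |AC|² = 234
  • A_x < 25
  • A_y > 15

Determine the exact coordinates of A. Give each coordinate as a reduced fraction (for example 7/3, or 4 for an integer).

1. A_x = 20  [[A, B, C are collinear ⇒ 2x+10y-200=0] ∩ [|A−(25, 15)|²=26]]
2. A_y = 16  [[A, B, C are collinear ⇒ 2x+10y-200=0] ∩ [|A−(25, 15)|²=26]]
   so A = (20, 16)

A = (20, 16)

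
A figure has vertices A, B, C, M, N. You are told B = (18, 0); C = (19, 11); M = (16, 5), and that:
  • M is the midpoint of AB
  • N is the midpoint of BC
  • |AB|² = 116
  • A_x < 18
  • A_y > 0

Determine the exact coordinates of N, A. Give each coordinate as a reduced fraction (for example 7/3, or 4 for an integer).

N = (37/2, 11/2)
A = (14, 10)

1. A_x = 14  [A = 2·M−B = 2·(16, 5)−(18, 0)]
2. A_y = 10  [A = 2·M−B = 2·(16, 5)−(18, 0)]
   so A = (14, 10)
3. N_x = 37/2  [2·N = B+C = (18, 0)+(19, 11)]
4. N_y = 11/2  [2·N = B+C = (18, 0)+(19, 11)]
   so N = (37/2, 11/2)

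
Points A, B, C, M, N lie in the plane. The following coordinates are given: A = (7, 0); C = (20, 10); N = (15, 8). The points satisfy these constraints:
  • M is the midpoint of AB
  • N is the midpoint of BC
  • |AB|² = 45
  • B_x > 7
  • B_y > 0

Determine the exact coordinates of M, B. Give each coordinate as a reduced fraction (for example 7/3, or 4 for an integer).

1. B_x = 10  [B = 2·N−C = 2·(15, 8)−(20, 10)]
2. B_y = 6  [B = 2·N−C = 2·(15, 8)−(20, 10)]
   so B = (10, 6)
3. M_x = 17/2  [2·M = A+B = (7, 0)+(10, 6)]
4. M_y = 3  [2·M = A+B = (7, 0)+(10, 6)]
   so M = (17/2, 3)

M = (17/2, 3)
B = (10, 6)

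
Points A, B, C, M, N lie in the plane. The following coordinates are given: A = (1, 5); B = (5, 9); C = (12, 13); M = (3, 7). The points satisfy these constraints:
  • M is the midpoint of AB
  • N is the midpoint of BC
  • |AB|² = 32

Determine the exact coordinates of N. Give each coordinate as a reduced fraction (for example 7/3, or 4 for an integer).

N = (17/2, 11)

1. N_x = 17/2  [2·N = B+C = (5, 9)+(12, 13)]
2. N_y = 11  [2·N = B+C = (5, 9)+(12, 13)]
   so N = (17/2, 11)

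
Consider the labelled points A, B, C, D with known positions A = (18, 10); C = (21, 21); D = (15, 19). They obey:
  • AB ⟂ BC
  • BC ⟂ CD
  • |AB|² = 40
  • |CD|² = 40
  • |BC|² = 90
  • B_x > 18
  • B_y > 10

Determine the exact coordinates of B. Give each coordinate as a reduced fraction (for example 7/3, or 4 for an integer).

B = (24, 12)

1. B_x = 24  [[BC ⟂ CD ⇒ 6x+2y-168=0] ∩ [|B−(18, 10)|²=40]]
2. B_y = 12  [[BC ⟂ CD ⇒ 6x+2y-168=0] ∩ [|B−(18, 10)|²=40]]
   so B = (24, 12)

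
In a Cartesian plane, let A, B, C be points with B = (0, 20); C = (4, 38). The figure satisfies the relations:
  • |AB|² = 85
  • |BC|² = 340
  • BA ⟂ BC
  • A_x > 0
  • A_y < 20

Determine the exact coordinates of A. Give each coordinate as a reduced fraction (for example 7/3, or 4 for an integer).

A = (9, 18)

1. A_x = 9  [[BA ⟂ BC ⇒ 4x+18y-360=0] ∩ [|A−(0, 20)|²=85]]
2. A_y = 18  [[BA ⟂ BC ⇒ 4x+18y-360=0] ∩ [|A−(0, 20)|²=85]]
   so A = (9, 18)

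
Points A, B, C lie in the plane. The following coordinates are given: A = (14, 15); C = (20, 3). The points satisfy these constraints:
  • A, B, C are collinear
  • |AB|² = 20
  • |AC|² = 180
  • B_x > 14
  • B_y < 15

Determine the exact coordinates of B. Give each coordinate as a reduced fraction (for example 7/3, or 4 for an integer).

B = (16, 11)

1. B_x = 16  [[A, B, C are collinear ⇒ -12x-6y+258=0] ∩ [|B−(14, 15)|²=20]]
2. B_y = 11  [[A, B, C are collinear ⇒ -12x-6y+258=0] ∩ [|B−(14, 15)|²=20]]
   so B = (16, 11)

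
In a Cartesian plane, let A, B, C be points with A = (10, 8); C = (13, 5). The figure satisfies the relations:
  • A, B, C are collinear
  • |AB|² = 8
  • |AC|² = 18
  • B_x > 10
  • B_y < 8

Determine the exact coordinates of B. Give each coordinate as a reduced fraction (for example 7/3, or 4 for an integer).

1. B_x = 12  [[A, B, C are collinear ⇒ -3x-3y+54=0] ∩ [|B−(10, 8)|²=8]]
2. B_y = 6  [[A, B, C are collinear ⇒ -3x-3y+54=0] ∩ [|B−(10, 8)|²=8]]
   so B = (12, 6)

B = (12, 6)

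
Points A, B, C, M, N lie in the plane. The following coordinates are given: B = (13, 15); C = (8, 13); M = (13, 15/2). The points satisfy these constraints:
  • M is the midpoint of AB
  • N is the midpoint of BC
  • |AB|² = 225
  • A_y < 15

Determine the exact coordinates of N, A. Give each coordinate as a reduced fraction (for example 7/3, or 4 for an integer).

N = (21/2, 14)
A = (13, 0)

1. A_x = 13  [A = 2·M−B = 2·(13, 15/2)−(13, 15)]
2. A_y = 0  [A = 2·M−B = 2·(13, 15/2)−(13, 15)]
   so A = (13, 0)
3. N_x = 21/2  [2·N = B+C = (13, 15)+(8, 13)]
4. N_y = 14  [2·N = B+C = (13, 15)+(8, 13)]
   so N = (21/2, 14)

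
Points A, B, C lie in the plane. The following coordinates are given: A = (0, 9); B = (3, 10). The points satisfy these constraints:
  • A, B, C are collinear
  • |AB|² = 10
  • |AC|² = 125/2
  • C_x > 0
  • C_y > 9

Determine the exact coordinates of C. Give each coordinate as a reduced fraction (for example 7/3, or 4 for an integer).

1. C_x = 15/2  [[A, B, C are collinear ⇒ -1x+3y-27=0] ∩ [|C−(0, 9)|²=125/2]]
2. C_y = 23/2  [[A, B, C are collinear ⇒ -1x+3y-27=0] ∩ [|C−(0, 9)|²=125/2]]
   so C = (15/2, 23/2)

C = (15/2, 23/2)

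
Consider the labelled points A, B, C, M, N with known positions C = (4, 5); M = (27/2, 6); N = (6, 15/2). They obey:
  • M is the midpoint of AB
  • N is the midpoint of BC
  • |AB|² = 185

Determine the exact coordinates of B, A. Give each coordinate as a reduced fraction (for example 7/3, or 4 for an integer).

1. B_x = 8  [B = 2·N−C = 2·(6, 15/2)−(4, 5)]
2. B_y = 10  [B = 2·N−C = 2·(6, 15/2)−(4, 5)]
   so B = (8, 10)
3. A_x = 19  [A = 2·M−B = 2·(27/2, 6)−(8, 10)]
4. A_y = 2  [A = 2·M−B = 2·(27/2, 6)−(8, 10)]
   so A = (19, 2)

B = (8, 10)
A = (19, 2)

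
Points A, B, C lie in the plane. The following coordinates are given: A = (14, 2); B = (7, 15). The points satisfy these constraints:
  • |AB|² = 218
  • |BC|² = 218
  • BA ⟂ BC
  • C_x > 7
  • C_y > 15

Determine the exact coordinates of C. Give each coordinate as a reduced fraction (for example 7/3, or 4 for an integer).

1. C_x = 20  [[BA ⟂ BC ⇒ 7x-13y+146=0] ∩ [|C−(7, 15)|²=218]]
2. C_y = 22  [[BA ⟂ BC ⇒ 7x-13y+146=0] ∩ [|C−(7, 15)|²=218]]
   so C = (20, 22)

C = (20, 22)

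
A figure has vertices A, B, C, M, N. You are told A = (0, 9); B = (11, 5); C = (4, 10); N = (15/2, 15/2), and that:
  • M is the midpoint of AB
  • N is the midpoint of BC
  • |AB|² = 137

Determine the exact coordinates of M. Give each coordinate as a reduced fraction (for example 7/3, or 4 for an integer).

1. M_x = 11/2  [2·M = A+B = (0, 9)+(11, 5)]
2. M_y = 7  [2·M = A+B = (0, 9)+(11, 5)]
   so M = (11/2, 7)

M = (11/2, 7)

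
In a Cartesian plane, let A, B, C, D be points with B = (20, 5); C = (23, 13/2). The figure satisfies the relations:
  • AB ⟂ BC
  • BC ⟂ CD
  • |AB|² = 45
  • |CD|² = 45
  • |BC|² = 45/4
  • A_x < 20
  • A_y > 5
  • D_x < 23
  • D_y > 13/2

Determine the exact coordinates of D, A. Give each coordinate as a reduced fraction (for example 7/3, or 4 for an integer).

1. D_x = 20  [[BC ⟂ CD ⇒ 3x+3/2y-315/4=0] ∩ [|D−(23, 13/2)|²=45]]
2. D_y = 25/2  [[BC ⟂ CD ⇒ 3x+3/2y-315/4=0] ∩ [|D−(23, 13/2)|²=45]]
   so D = (20, 25/2)
3. A_x = 17  [[AB ⟂ BC ⇒ -3x-3/2y+135/2=0] ∩ [|A−(20, 5)|²=45]]
4. A_y = 11  [[AB ⟂ BC ⇒ -3x-3/2y+135/2=0] ∩ [|A−(20, 5)|²=45]]
   so A = (17, 11)

D = (20, 25/2)
A = (17, 11)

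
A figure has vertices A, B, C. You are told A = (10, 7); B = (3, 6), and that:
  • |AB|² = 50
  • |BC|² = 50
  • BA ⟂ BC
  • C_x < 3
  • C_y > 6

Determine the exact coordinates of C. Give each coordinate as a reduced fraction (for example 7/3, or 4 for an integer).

C = (2, 13)

1. C_x = 2  [[BA ⟂ BC ⇒ 7x+1y-27=0] ∩ [|C−(3, 6)|²=50]]
2. C_y = 13  [[BA ⟂ BC ⇒ 7x+1y-27=0] ∩ [|C−(3, 6)|²=50]]
   so C = (2, 13)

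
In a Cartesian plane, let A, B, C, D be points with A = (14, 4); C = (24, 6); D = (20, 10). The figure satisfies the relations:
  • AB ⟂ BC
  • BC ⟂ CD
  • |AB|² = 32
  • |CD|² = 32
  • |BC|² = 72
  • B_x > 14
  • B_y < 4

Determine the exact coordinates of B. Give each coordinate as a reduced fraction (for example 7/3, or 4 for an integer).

1. B_x = 18  [[BC ⟂ CD ⇒ 4x-4y-72=0] ∩ [|B−(14, 4)|²=32]]
2. B_y = 0  [[BC ⟂ CD ⇒ 4x-4y-72=0] ∩ [|B−(14, 4)|²=32]]
   so B = (18, 0)

B = (18, 0)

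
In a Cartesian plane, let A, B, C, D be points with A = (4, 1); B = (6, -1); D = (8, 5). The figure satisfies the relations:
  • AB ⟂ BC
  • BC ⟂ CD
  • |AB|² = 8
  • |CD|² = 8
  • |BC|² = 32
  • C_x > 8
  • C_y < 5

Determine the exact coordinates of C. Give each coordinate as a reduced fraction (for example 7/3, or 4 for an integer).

1. C_x = 10  [[AB ⟂ BC ⇒ 2x-2y-14=0] ∩ [|C−(8, 5)|²=8]]
2. C_y = 3  [[AB ⟂ BC ⇒ 2x-2y-14=0] ∩ [|C−(8, 5)|²=8]]
   so C = (10, 3)

C = (10, 3)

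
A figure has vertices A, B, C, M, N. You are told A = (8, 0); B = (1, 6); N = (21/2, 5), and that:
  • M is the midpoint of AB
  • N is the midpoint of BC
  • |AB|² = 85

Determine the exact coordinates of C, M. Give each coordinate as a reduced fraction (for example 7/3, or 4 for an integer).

1. M_x = 9/2  [2·M = A+B = (8, 0)+(1, 6)]
2. M_y = 3  [2·M = A+B = (8, 0)+(1, 6)]
   so M = (9/2, 3)
3. C_x = 20  [C = 2·N−B = 2·(21/2, 5)−(1, 6)]
4. C_y = 4  [C = 2·N−B = 2·(21/2, 5)−(1, 6)]
   so C = (20, 4)

C = (20, 4)
M = (9/2, 3)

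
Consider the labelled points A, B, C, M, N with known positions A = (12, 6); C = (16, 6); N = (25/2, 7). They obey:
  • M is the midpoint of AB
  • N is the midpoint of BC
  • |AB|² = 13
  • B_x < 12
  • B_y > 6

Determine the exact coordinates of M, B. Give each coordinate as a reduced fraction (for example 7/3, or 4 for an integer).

M = (21/2, 7)
B = (9, 8)

1. B_x = 9  [B = 2·N−C = 2·(25/2, 7)−(16, 6)]
2. B_y = 8  [B = 2·N−C = 2·(25/2, 7)−(16, 6)]
   so B = (9, 8)
3. M_x = 21/2  [2·M = A+B = (12, 6)+(9, 8)]
4. M_y = 7  [2·M = A+B = (12, 6)+(9, 8)]
   so M = (21/2, 7)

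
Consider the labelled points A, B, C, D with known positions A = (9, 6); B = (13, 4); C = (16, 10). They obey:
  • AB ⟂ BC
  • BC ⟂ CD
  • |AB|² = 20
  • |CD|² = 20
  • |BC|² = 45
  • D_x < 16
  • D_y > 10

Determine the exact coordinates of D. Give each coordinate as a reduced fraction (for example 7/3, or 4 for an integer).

D = (12, 12)

1. D_x = 12  [[BC ⟂ CD ⇒ 3x+6y-108=0] ∩ [|D−(16, 10)|²=20]]
2. D_y = 12  [[BC ⟂ CD ⇒ 3x+6y-108=0] ∩ [|D−(16, 10)|²=20]]
   so D = (12, 12)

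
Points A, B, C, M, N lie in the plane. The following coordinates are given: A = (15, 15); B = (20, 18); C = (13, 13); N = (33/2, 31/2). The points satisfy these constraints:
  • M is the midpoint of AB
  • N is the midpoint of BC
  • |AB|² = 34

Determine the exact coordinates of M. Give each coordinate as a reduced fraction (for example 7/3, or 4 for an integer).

1. M_x = 35/2  [2·M = A+B = (15, 15)+(20, 18)]
2. M_y = 33/2  [2·M = A+B = (15, 15)+(20, 18)]
   so M = (35/2, 33/2)

M = (35/2, 33/2)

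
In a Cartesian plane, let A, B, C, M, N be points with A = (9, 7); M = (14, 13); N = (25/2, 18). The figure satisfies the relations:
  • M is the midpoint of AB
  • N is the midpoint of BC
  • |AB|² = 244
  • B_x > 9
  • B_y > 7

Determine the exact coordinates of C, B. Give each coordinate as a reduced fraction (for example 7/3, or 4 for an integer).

C = (6, 17)
B = (19, 19)

1. B_x = 19  [B = 2·M−A = 2·(14, 13)−(9, 7)]
2. B_y = 19  [B = 2·M−A = 2·(14, 13)−(9, 7)]
   so B = (19, 19)
3. C_x = 6  [C = 2·N−B = 2·(25/2, 18)−(19, 19)]
4. C_y = 17  [C = 2·N−B = 2·(25/2, 18)−(19, 19)]
   so C = (6, 17)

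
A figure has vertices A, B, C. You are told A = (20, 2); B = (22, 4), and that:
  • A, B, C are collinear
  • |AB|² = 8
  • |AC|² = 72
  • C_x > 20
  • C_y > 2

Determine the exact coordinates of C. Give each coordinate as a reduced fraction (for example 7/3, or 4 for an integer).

C = (26, 8)

1. C_x = 26  [[A, B, C are collinear ⇒ -2x+2y+36=0] ∩ [|C−(20, 2)|²=72]]
2. C_y = 8  [[A, B, C are collinear ⇒ -2x+2y+36=0] ∩ [|C−(20, 2)|²=72]]
   so C = (26, 8)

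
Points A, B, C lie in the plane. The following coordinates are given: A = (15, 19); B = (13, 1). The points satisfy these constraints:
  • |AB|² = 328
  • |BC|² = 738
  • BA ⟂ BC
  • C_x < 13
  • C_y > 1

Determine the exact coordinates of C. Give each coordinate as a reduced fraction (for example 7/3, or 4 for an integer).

1. C_x = -14  [[BA ⟂ BC ⇒ 2x+18y-44=0] ∩ [|C−(13, 1)|²=738]]
2. C_y = 4  [[BA ⟂ BC ⇒ 2x+18y-44=0] ∩ [|C−(13, 1)|²=738]]
   so C = (-14, 4)

C = (-14, 4)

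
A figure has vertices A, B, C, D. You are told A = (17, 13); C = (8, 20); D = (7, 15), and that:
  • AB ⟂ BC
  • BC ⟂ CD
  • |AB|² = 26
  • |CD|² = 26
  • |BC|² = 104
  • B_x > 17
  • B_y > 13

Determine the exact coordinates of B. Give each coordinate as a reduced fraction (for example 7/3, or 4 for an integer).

B = (18, 18)

1. B_x = 18  [[BC ⟂ CD ⇒ 1x+5y-108=0] ∩ [|B−(17, 13)|²=26]]
2. B_y = 18  [[BC ⟂ CD ⇒ 1x+5y-108=0] ∩ [|B−(17, 13)|²=26]]
   so B = (18, 18)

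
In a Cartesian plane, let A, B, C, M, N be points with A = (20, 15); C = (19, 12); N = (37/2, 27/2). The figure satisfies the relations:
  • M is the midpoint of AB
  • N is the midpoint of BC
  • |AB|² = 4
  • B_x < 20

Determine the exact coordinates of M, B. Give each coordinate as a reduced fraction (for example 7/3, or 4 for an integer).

M = (19, 15)
B = (18, 15)

1. B_x = 18  [B = 2·N−C = 2·(37/2, 27/2)−(19, 12)]
2. B_y = 15  [B = 2·N−C = 2·(37/2, 27/2)−(19, 12)]
   so B = (18, 15)
3. M_x = 19  [2·M = A+B = (20, 15)+(18, 15)]
4. M_y = 15  [2·M = A+B = (20, 15)+(18, 15)]
   so M = (19, 15)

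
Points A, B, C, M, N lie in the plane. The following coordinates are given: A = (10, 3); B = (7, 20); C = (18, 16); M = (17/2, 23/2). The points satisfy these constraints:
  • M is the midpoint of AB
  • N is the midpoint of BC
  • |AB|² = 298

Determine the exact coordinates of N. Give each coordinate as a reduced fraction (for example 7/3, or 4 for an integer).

1. N_x = 25/2  [2·N = B+C = (7, 20)+(18, 16)]
2. N_y = 18  [2·N = B+C = (7, 20)+(18, 16)]
   so N = (25/2, 18)

N = (25/2, 18)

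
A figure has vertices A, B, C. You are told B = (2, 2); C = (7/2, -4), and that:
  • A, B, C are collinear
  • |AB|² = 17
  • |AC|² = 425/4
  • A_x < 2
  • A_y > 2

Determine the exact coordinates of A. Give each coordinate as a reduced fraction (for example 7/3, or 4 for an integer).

A = (1, 6)

1. A_x = 1  [[A, B, C are collinear ⇒ 6x+3/2y-15=0] ∩ [|A−(2, 2)|²=17]]
2. A_y = 6  [[A, B, C are collinear ⇒ 6x+3/2y-15=0] ∩ [|A−(2, 2)|²=17]]
   so A = (1, 6)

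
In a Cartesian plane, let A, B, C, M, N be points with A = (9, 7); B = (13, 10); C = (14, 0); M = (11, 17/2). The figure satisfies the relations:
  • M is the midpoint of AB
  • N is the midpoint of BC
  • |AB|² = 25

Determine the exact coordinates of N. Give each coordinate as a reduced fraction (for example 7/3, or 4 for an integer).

N = (27/2, 5)

1. N_x = 27/2  [2·N = B+C = (13, 10)+(14, 0)]
2. N_y = 5  [2·N = B+C = (13, 10)+(14, 0)]
   so N = (27/2, 5)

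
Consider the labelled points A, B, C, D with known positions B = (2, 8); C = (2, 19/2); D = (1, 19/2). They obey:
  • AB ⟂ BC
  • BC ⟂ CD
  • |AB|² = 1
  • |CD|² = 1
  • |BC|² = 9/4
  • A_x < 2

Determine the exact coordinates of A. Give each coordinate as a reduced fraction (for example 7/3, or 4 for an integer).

1. A_x = 1  [[AB ⟂ BC ⇒ -3/2y+12=0] ∩ [|A−(2, 8)|²=1]]
2. A_y = 8  [[AB ⟂ BC ⇒ -3/2y+12=0] ∩ [|A−(2, 8)|²=1]]
   so A = (1, 8)

A = (1, 8)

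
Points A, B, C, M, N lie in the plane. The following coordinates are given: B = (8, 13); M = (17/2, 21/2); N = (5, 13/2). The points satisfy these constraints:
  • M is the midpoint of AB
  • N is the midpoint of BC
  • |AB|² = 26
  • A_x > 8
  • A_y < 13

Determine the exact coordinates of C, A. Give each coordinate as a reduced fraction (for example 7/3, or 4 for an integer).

1. A_x = 9  [A = 2·M−B = 2·(17/2, 21/2)−(8, 13)]
2. A_y = 8  [A = 2·M−B = 2·(17/2, 21/2)−(8, 13)]
   so A = (9, 8)
3. C_x = 2  [C = 2·N−B = 2·(5, 13/2)−(8, 13)]
4. C_y = 0  [C = 2·N−B = 2·(5, 13/2)−(8, 13)]
   so C = (2, 0)

C = (2, 0)
A = (9, 8)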